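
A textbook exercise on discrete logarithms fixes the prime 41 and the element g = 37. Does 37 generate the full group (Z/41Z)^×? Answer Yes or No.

φ(41) = 41 − 1 = 40 = 2^3 · 5.
37 is a primitive root mod 41 iff 37^(φ(41)/q) ≢ 1 for every prime q | φ(41), i.e. q ∈ {2, 5}.
37^20 ≡ 1 (mod 41)  [q = 2: ≡ 1 ✗]
37^8 ≡ 18 (mod 41)  [q = 5: ≢ 1 ✓]
Since 37^20 ≡ 1, the order of 37 divides 20 < 40, so 37 is not a primitive root.

No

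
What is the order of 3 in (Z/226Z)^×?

112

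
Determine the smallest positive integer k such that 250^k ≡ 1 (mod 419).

ord(250) | φ(419) = 419 − 1 = 418 = 2 · 11 · 19.
Divisors of 418: 1, 2, 11, 19, 22, 38, 209, 418.
Compute 250^d (mod 419) for the divisors d until we hit 1:
250^1 ≡ 250 (mod 419)
250^2 ≡ 69 (mod 419)
250^11 ≡ 418 (mod 419)
250^19 ≡ 360 (mod 419)
250^22 ≡ 1 (mod 419) ✓
Therefore the multiplicative order of 250 modulo 419 is 22.

22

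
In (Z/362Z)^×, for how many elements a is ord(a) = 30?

8

φ(362) = φ(2)·φ(181) = 1·180 = 180 = 2^2 · 3^2 · 5.
Since (Z/362Z)^× is cyclic of order 180, the number of elements of order d is φ(d) when d | 180 and 0 otherwise.
30 = 2 · 3 · 5 divides 180, and φ(30) = 8.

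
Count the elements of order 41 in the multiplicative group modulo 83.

40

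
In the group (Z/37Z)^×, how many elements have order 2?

1

φ(37) = 37 − 1 = 36 = 2^2 · 3^2.
(Z/37Z)^× is cyclic (|G| = 36); a cyclic group of order m has exactly φ(d) elements of each order d | m, and none otherwise.
2 | 36, and φ(2) = 2 − 1 = 1.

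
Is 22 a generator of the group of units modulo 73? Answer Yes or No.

φ(73) = 73 − 1 = 72 = 2^3 · 3^2.
22 is a primitive root mod 73 iff 22^(φ(73)/q) ≢ 1 for every prime q | φ(73), i.e. q ∈ {2, 3}.
22^36 ≡ 72 (mod 73)  [q = 2: ≢ 1 ✓]
22^24 ≡ 1 (mod 73)  [q = 3: ≡ 1 ✗]
The check at q = 3 fails, so 22 generates a proper subgroup.

No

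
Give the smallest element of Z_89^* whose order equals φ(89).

φ(89) = 89 − 1 = 88 = 2^3 · 11.
Test candidates g = 2, 3, … against the prime factors q ∈ {2, 11} of φ(89): g is a generator iff g^(88/q) ≢ 1 for every such q.
g = 2: 2^44 ≡ 1 — hits 1, so not a primitive root.
g = 3: 3^44 ≡ 88; 3^8 ≡ 64 — none is 1, so 3 is a primitive root.
Hence the least primitive root of 89 is 3.

3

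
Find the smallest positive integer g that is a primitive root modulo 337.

10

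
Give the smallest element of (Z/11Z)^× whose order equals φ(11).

φ(11) = 11 − 1 = 10 = 2 · 5.
g is a primitive root iff g^(10/q) ≢ 1 (mod 11) for each prime q ∈ {2, 5}.
g = 2: 2^5 ≡ 10; 2^2 ≡ 4 — none is 1, so 2 is a primitive root.
So 2 is the smallest generator of (Z/11Z)^×.

2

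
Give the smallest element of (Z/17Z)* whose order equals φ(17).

φ(17) = 17 − 1 = 16 = 2^4.
g is a primitive root iff g^(16/q) ≢ 1 (mod 17) for each prime q ∈ {2}.
g = 2: 2^8 ≡ 1 — hits 1, so not a primitive root.
g = 3: 3^8 ≡ 16 — none is 1, so 3 is a primitive root.
The smallest primitive root modulo 17 is 3.

3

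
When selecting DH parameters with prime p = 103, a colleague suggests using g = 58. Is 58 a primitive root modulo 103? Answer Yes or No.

No

φ(103) = 103 − 1 = 102 = 2 · 3 · 17.
It suffices to check that the order of 58 is not a proper divisor of 102: compute 58^(102/q) for q ∈ {2, 3, 17}.
58^51 ≡ 1 (mod 103)  [q = 2: ≡ 1 ✗]
58^34 ≡ 56 (mod 103)  [q = 3: ≢ 1 ✓]
58^6 ≡ 76 (mod 103)  [q = 17: ≢ 1 ✓]
58^51 ≡ 1 shows ord(58) | 51, strictly less than φ(103); not a primitive root.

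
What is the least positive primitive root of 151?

6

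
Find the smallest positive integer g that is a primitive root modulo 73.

5

φ(73) = 73 − 1 = 72 = 2^3 · 3^2.
Test candidates g = 2, 3, … against the prime factors q ∈ {2, 3} of φ(73): g is a generator iff g^(72/q) ≢ 1 for every such q.
g = 2: 2^36 ≡ 1 — hits 1, so not a primitive root.
g = 3: 3^36 ≡ 1 — hits 1, so not a primitive root.
g = 4: 4^36 ≡ 1 — hits 1, so not a primitive root.
g = 5: 5^36 ≡ 72; 5^24 ≡ 8 — none is 1, so 5 is a primitive root.
Hence the least primitive root of 73 is 5.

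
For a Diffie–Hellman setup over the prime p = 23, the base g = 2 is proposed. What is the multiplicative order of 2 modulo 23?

11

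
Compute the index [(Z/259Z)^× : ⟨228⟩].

18

The order of 228 must divide φ(259) = φ(7·37) = (7−1)·(37−1) = 6·36 = 216 = 2^3 · 3^3.
Divisors of 216: 1, 2, 3, 4, 6, 8, 9, 12, 18, 24, 27, 36, 54, 72, 108, 216.
Evaluate successive powers at the divisors of 216:
228^1 ≡ 228
228^2 ≡ 184
228^3 ≡ 253
228^4 ≡ 186
228^6 ≡ 36
228^8 ≡ 149
228^9 ≡ 43
228^12 ≡ 1
So ord_259(228) = 12, hence |⟨228⟩| = 12.
[(Z/259Z)^× : ⟨228⟩] = 216/12 = 18.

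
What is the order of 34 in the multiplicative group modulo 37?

9

By Lagrange's theorem, ord_37(34) divides φ(37) = 37 − 1 = 36 = 2^2 · 3^2.
Divisors of 36: 1, 2, 3, 4, 6, 9, 12, 18, 36.
Compute 34^d (mod 37) for the divisors d until we hit 1:
34^1 ≡ 34
34^2 ≡ 9
34^3 ≡ 10
34^4 ≡ 7
34^6 ≡ 26
34^9 ≡ 1
So ord_37(34) = 9.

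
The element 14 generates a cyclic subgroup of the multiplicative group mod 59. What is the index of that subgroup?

Since 14 ∈ (Z/59Z)^×, its order divides φ(59) = 59 − 1 = 58 = 2 · 29.
Divisors of 58: 1, 2, 29, 58.
Compute 14^d (mod 59) for the divisors d until we hit 1:
14^1 ≡ 14
14^2 ≡ 19
14^29 ≡ 58
14^58 ≡ 1
Thus |⟨14⟩| = ord(14) = 58.
Index = |(Z/59Z)^×| / |⟨14⟩| = 58 / 58 = 1.

1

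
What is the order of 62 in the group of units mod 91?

6

Since 62 ∈ (Z/91Z)^×, its order divides φ(91) = φ(7·13) = (7−1)·(13−1) = 6·12 = 72 = 2^3 · 3^2.
Divisors of 72: 1, 2, 3, 4, 6, 8, 9, 12, 18, 24, 36, 72.
Check 62^d mod 91 for each divisor in increasing order:
62^1 ≡ 62 (mod 91)
62^2 ≡ 22 (mod 91)
62^3 ≡ 90 (mod 91)
62^4 ≡ 29 (mod 91)
62^6 ≡ 1 (mod 91) ✓
Therefore the multiplicative order of 62 modulo 91 is 6.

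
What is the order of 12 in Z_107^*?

53

ord(12) | φ(107) = 107 − 1 = 106 = 2 · 53.
Divisors of 106: 1, 2, 53, 106.
Compute 12^d (mod 107) for the divisors d until we hit 1:
12^1 ≡ 12
12^2 ≡ 37
12^53 ≡ 1
The smallest such exponent is 53, so the order of 12 is 53.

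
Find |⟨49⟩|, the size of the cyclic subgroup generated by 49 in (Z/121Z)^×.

The order of 49 must divide φ(121) = φ(11^2) = 11·(11−1) = 110 = 2 · 5 · 11.
Divisors of 110: 1, 2, 5, 10, 11, 22, 55, 110.
Check 49^d mod 121 for each divisor in increasing order:
49^1 ≡ 49 (mod 121)
49^2 ≡ 102 (mod 121)
49^5 ≡ 23 (mod 121)
49^10 ≡ 45 (mod 121)
49^11 ≡ 27 (mod 121)
49^22 ≡ 3 (mod 121)
49^55 ≡ 1 (mod 121) ✓
Hence ord(49) = 55.

55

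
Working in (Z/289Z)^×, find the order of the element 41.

272

Since 41 ∈ (Z/289Z)^×, its order divides φ(289) = φ(17^2) = 17·(17−1) = 272 = 2^4 · 17.
Divisors of 272: 1, 2, 4, 8, 16, 17, 34, 68, 136, 272.
Evaluate successive powers at the divisors of 272:
41^1 ≡ 41 (mod 289)
41^2 ≡ 236 (mod 289)
41^4 ≡ 208 (mod 289)
41^8 ≡ 203 (mod 289)
41^16 ≡ 171 (mod 289)
41^17 ≡ 75 (mod 289)
41^34 ≡ 134 (mod 289)
41^68 ≡ 38 (mod 289)
41^136 ≡ 288 (mod 289)
41^272 ≡ 1 (mod 289) ✓
Hence ord(41) = 272.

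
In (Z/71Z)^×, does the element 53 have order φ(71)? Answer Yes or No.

φ(71) = 71 − 1 = 70 = 2 · 5 · 7.
53 is a primitive root mod 71 iff 53^(φ(71)/q) ≢ 1 for every prime q | φ(71), i.e. q ∈ {2, 5, 7}.
53^35 ≡ 70 (mod 71)  [q = 2: ≢ 1 ✓]
53^14 ≡ 57 (mod 71)  [q = 5: ≢ 1 ✓]
53^10 ≡ 37 (mod 71)  [q = 7: ≢ 1 ✓]
None equal 1, so ord_71(53) = 70: 53 is a primitive root.

Yes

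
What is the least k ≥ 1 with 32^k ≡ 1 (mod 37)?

36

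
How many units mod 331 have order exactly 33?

20

φ(331) = 331 − 1 = 330 = 2 · 3 · 5 · 11.
In a cyclic group of order 330, there are φ(d) elements of order d for each divisor d of 330, and zero for non-divisors.
33 = 3 · 11 divides 330, and φ(33) = 20.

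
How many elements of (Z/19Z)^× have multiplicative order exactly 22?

φ(19) = 19 − 1 = 18 = 2 · 3^2.
(Z/19Z)^× is cyclic (|G| = 18); a cyclic group of order m has exactly φ(d) elements of each order d | m, and none otherwise.
Since 22 ∤ 18, the count is 0.

0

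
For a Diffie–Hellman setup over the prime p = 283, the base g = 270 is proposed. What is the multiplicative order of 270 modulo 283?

282

By Lagrange's theorem, ord_283(270) divides φ(283) = 283 − 1 = 282 = 2 · 3 · 47.
Divisors of 282: 1, 2, 3, 6, 47, 94, 141, 282.
Evaluate successive powers at the divisors of 282:
270^1 ≡ 270 (mod 283)
270^2 ≡ 169 (mod 283)
270^3 ≡ 67 (mod 283)
270^6 ≡ 244 (mod 283)
270^47 ≡ 45 (mod 283)
270^94 ≡ 44 (mod 283)
270^141 ≡ 282 (mod 283)
270^282 ≡ 1 (mod 283) ✓
Therefore the multiplicative order of 270 modulo 283 is 282.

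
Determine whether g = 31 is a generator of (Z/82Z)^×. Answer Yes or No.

No

φ(82) = φ(2)·φ(41) = 1·40 = 40 = 2^3 · 5.
31 is a primitive root mod 82 iff 31^(φ(82)/q) ≢ 1 for every prime q | φ(82), i.e. q ∈ {2, 5}.
31^20 ≡ 1 (mod 82)  [q = 2: ≡ 1 ✗]
31^8 ≡ 57 (mod 82)  [q = 5: ≢ 1 ✓]
Since 31^20 ≡ 1, the order of 31 divides 20 < 40, so 31 is not a primitive root.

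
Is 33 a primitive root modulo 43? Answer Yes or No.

φ(43) = 43 − 1 = 42 = 2 · 3 · 7.
33 is a primitive root mod 43 iff 33^(φ(43)/q) ≢ 1 for every prime q | φ(43), i.e. q ∈ {2, 3, 7}.
33^21 ≡ 42 (mod 43)  [q = 2: ≢ 1 ✓]
33^14 ≡ 36 (mod 43)  [q = 3: ≢ 1 ✓]
33^6 ≡ 35 (mod 43)  [q = 7: ≢ 1 ✓]
None equal 1, so ord_43(33) = 42: 33 is a primitive root.

Yes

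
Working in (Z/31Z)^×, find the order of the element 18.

15

Since 18 ∈ (Z/31Z)^×, its order divides φ(31) = 31 − 1 = 30 = 2 · 3 · 5.
Divisors of 30: 1, 2, 3, 5, 6, 10, 15, 30.
Test each divisor d:
18^1 ≡ 18
18^2 ≡ 14
18^3 ≡ 4
18^5 ≡ 25
18^6 ≡ 16
18^10 ≡ 5
18^15 ≡ 1
Therefore the multiplicative order of 18 modulo 31 is 15.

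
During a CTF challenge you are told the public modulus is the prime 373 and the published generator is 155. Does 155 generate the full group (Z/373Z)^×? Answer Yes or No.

Yes

φ(373) = 373 − 1 = 372 = 2^2 · 3 · 31.
It suffices to check that the order of 155 is not a proper divisor of 372: compute 155^(372/q) for q ∈ {2, 3, 31}.
155^186 ≡ 372 (mod 373)  [q = 2: ≢ 1 ✓]
155^124 ≡ 284 (mod 373)  [q = 3: ≢ 1 ✓]
155^12 ≡ 215 (mod 373)  [q = 31: ≢ 1 ✓]
None equal 1, so ord_373(155) = 372: 155 is a primitive root.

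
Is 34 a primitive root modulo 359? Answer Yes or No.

No

φ(359) = 359 − 1 = 358 = 2 · 179.
34 is a primitive root mod 359 iff 34^(φ(359)/q) ≢ 1 for every prime q | φ(359), i.e. q ∈ {2, 179}.
34^179 ≡ 1 (mod 359)  [q = 2: ≡ 1 ✗]
34^2 ≡ 79 (mod 359)  [q = 179: ≢ 1 ✓]
Since 34^179 ≡ 1, the order of 34 divides 179 < 358, so 34 is not a primitive root.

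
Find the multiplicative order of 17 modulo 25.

20

Since 17 ∈ (Z/25Z)^×, its order divides φ(25) = φ(5^2) = 5·(5−1) = 20 = 2^2 · 5.
Divisors of 20: 1, 2, 4, 5, 10, 20.
Test each divisor d:
17^1 ≡ 17 (mod 25)
17^2 ≡ 14 (mod 25)
17^4 ≡ 21 (mod 25)
17^5 ≡ 7 (mod 25)
17^10 ≡ 24 (mod 25)
17^20 ≡ 1 (mod 25) ✓
So ord_25(17) = 20.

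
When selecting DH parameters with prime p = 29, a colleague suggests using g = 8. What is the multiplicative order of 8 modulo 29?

28

The order of 8 must divide φ(29) = 29 − 1 = 28 = 2^2 · 7.
Divisors of 28: 1, 2, 4, 7, 14, 28.
Evaluate successive powers at the divisors of 28:
8^1 ≡ 8
8^2 ≡ 6
8^4 ≡ 7
8^7 ≡ 17
8^14 ≡ 28
8^28 ≡ 1
Therefore the multiplicative order of 8 modulo 29 is 28.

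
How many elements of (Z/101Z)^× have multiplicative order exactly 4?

2

φ(101) = 101 − 1 = 100 = 2^2 · 5^2.
(Z/101Z)^× is cyclic (|G| = 100); a cyclic group of order m has exactly φ(d) elements of each order d | m, and none otherwise.
4 = 2^2 divides 100, and φ(4) = 2.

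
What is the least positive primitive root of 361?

2

φ(361) = φ(19^2) = 19·(19−1) = 342 = 2 · 3^2 · 19.
g is a primitive root iff g^(342/q) ≢ 1 (mod 361) for each prime q ∈ {2, 3, 19}.
g = 2: 2^171 ≡ 360; 2^114 ≡ 292; 2^18 ≡ 58 — none is 1, so 2 is a primitive root.
Hence the least primitive root of 361 is 2.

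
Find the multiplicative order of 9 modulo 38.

The order of 9 must divide φ(38) = φ(2)·φ(19) = 1·18 = 18 = 2 · 3^2.
Divisors of 18: 1, 2, 3, 6, 9, 18.
Evaluate successive powers at the divisors of 18:
9^1 ≡ 9
9^2 ≡ 5
9^3 ≡ 7
9^6 ≡ 11
9^9 ≡ 1
Therefore the multiplicative order of 9 modulo 38 is 9.

9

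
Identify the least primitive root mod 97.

φ(97) = 97 − 1 = 96 = 2^5 · 3.
Test candidates g = 2, 3, … against the prime factors q ∈ {2, 3} of φ(97): g is a generator iff g^(96/q) ≢ 1 for every such q.
g = 2: 2^48 ≡ 1 — hits 1, so not a primitive root.
g = 3: 3^48 ≡ 1 — hits 1, so not a primitive root.
g = 4: 4^48 ≡ 1 — hits 1, so not a primitive root.
g = 5: 5^48 ≡ 96; 5^32 ≡ 35 — none is 1, so 5 is a primitive root.
Hence the least primitive root of 97 is 5.

5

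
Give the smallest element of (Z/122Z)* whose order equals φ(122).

7

φ(122) = φ(2)·φ(61) = 1·60 = 60 = 2^2 · 3 · 5.
Test candidates g = 2, 3, … against the prime factors q ∈ {2, 3, 5} of φ(122): g is a generator iff g^(60/q) ≢ 1 for every such q.
g = 2: gcd(2, 122) = 2 > 1, not a unit — skip.
g = 3: 3^30 ≡ 1 — hits 1, so not a primitive root.
g = 4: gcd(4, 122) = 2 > 1, not a unit — skip.
g = 5: 5^30 ≡ 1 — hits 1, so not a primitive root.
g = 6: gcd(6, 122) = 2 > 1, not a unit — skip.
g = 7: 7^30 ≡ 121; 7^20 ≡ 47; 7^12 ≡ 95 — none is 1, so 7 is a primitive root.
The smallest primitive root modulo 122 is 7.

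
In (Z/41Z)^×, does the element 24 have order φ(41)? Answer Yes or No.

Yes

φ(41) = 41 − 1 = 40 = 2^3 · 5.
Test 24^(40/q) mod 41 for each prime factor q of 40:
24^20 ≡ 40 (mod 41)  [q = 2: ≢ 1 ✓]
24^8 ≡ 16 (mod 41)  [q = 5: ≢ 1 ✓]
None equal 1, so ord_41(24) = 40: 24 is a primitive root.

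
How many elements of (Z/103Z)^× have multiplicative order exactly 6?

2

φ(103) = 103 − 1 = 102 = 2 · 3 · 17.
In a cyclic group of order 102, there are φ(d) elements of order d for each divisor d of 102, and zero for non-divisors.
6 = 2 · 3 divides 102, and φ(6) = 2.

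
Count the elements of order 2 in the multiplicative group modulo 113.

φ(113) = 113 − 1 = 112 = 2^4 · 7.
In a cyclic group of order 112, there are φ(d) elements of order d for each divisor d of 112, and zero for non-divisors.
2 | 112, and φ(2) = 2 − 1 = 1.

1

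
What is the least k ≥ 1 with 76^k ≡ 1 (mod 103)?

17

The order of 76 must divide φ(103) = 103 − 1 = 102 = 2 · 3 · 17.
Divisors of 102: 1, 2, 3, 6, 17, 34, 51, 102.
Compute 76^d (mod 103) for the divisors d until we hit 1:
76^1 ≡ 76 (mod 103)
76^2 ≡ 8 (mod 103)
76^3 ≡ 93 (mod 103)
76^6 ≡ 100 (mod 103)
76^17 ≡ 1 (mod 103) ✓
Hence ord(76) = 17.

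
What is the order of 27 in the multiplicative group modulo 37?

The order of 27 must divide φ(37) = 37 − 1 = 36 = 2^2 · 3^2.
Divisors of 36: 1, 2, 3, 4, 6, 9, 12, 18, 36.
Test each divisor d:
27^1 ≡ 27 (mod 37)
27^2 ≡ 26 (mod 37)
27^3 ≡ 36 (mod 37)
27^4 ≡ 10 (mod 37)
27^6 ≡ 1 (mod 37) ✓
So ord_37(27) = 6.

6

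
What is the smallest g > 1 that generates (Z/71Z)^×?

7

φ(71) = 71 − 1 = 70 = 2 · 5 · 7.
g is a primitive root iff g^(70/q) ≢ 1 (mod 71) for each prime q ∈ {2, 5, 7}.
g = 2: 2^35 ≡ 1 — hits 1, so not a primitive root.
g = 3: 3^35 ≡ 1 — hits 1, so not a primitive root.
g = 4: 4^35 ≡ 1 — hits 1, so not a primitive root.
g = 5: 5^35 ≡ 1 — hits 1, so not a primitive root.
g = 6: 6^35 ≡ 1 — hits 1, so not a primitive root.
g = 7: 7^35 ≡ 70; 7^14 ≡ 54; 7^10 ≡ 45 — none is 1, so 7 is a primitive root.
The smallest primitive root modulo 71 is 7.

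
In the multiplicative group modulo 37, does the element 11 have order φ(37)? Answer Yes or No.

No

φ(37) = 37 − 1 = 36 = 2^2 · 3^2.
11 is a primitive root mod 37 iff 11^(φ(37)/q) ≢ 1 for every prime q | φ(37), i.e. q ∈ {2, 3}.
11^18 ≡ 1 (mod 37)  [q = 2: ≡ 1 ✗]
11^12 ≡ 1 (mod 37)  [q = 3: ≡ 1 ✗]
11^18 ≡ 1 shows ord(11) | 18, strictly less than φ(37); not a primitive root.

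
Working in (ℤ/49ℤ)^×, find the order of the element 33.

By Lagrange's theorem, ord_49(33) divides φ(49) = φ(7^2) = 7·(7−1) = 42 = 2 · 3 · 7.
Divisors of 42: 1, 2, 3, 6, 7, 14, 21, 42.
Evaluate successive powers at the divisors of 42:
33^1 ≡ 33 (mod 49)
33^2 ≡ 11 (mod 49)
33^3 ≡ 20 (mod 49)
33^6 ≡ 8 (mod 49)
33^7 ≡ 19 (mod 49)
33^14 ≡ 18 (mod 49)
33^21 ≡ 48 (mod 49)
33^42 ≡ 1 (mod 49) ✓
The smallest such exponent is 42, so the order of 33 is 42.

42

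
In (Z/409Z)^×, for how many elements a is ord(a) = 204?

64

φ(409) = 409 − 1 = 408 = 2^3 · 3 · 17.
Since (Z/409Z)^× is cyclic of order 408, the number of elements of order d is φ(d) when d | 408 and 0 otherwise.
204 = 2^2 · 3 · 17 divides 408, and φ(204) = 64.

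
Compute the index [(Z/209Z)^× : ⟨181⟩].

Since 181 ∈ (Z/209Z)^×, its order divides φ(209) = φ(11·19) = (11−1)·(19−1) = 10·18 = 180 = 2^2 · 3^2 · 5.
Divisors of 180: 1, 2, 3, 4, 5, 6, 9, 10, 12, 15, 18, 20, 30, 36, 45, 60, 90, 180.
Test each divisor d:
181^1 ≡ 181 (mod 209)
181^2 ≡ 157 (mod 209)
181^3 ≡ 202 (mod 209)
181^4 ≡ 196 (mod 209)
181^5 ≡ 155 (mod 209)
181^6 ≡ 49 (mod 209)
181^9 ≡ 75 (mod 209)
181^10 ≡ 199 (mod 209)
181^12 ≡ 102 (mod 209)
181^15 ≡ 122 (mod 209)
181^18 ≡ 191 (mod 209)
181^20 ≡ 100 (mod 209)
181^30 ≡ 45 (mod 209)
181^36 ≡ 115 (mod 209)
181^45 ≡ 56 (mod 209)
181^60 ≡ 144 (mod 209)
181^90 ≡ 1 (mod 209) ✓
The order of 181 is 90, so the subgroup it generates has 90 elements.
[(Z/209Z)^× : ⟨181⟩] = 180/90 = 2.

2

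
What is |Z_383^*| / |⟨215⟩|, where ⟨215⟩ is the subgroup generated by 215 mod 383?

1

Since 215 ∈ (Z/383Z)^×, its order divides φ(383) = 383 − 1 = 382 = 2 · 191.
Divisors of 382: 1, 2, 191, 382.
Evaluate successive powers at the divisors of 382:
215^1 ≡ 215
215^2 ≡ 265
215^191 ≡ 382
215^382 ≡ 1
Thus |⟨215⟩| = ord(215) = 382.
Index = |(Z/383Z)^×| / |⟨215⟩| = 382 / 382 = 1.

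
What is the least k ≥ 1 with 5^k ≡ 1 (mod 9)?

6

Since 5 ∈ (Z/9Z)^×, its order divides φ(9) = φ(3^2) = 3·(3−1) = 6 = 2 · 3.
Divisors of 6: 1, 2, 3, 6.
Check 5^d mod 9 for each divisor in increasing order:
5^1 ≡ 5
5^2 ≡ 7
5^3 ≡ 8
5^6 ≡ 1
Hence ord(5) = 6.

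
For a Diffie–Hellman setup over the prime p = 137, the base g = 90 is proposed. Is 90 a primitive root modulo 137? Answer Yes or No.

φ(137) = 137 − 1 = 136 = 2^3 · 17.
It suffices to check that the order of 90 is not a proper divisor of 136: compute 90^(136/q) for q ∈ {2, 17}.
90^68 ≡ 136 (mod 137)  [q = 2: ≢ 1 ✓]
90^8 ≡ 88 (mod 137)  [q = 17: ≢ 1 ✓]
Every test exponent gives a nontrivial residue, hence 90 generates the full group.

Yes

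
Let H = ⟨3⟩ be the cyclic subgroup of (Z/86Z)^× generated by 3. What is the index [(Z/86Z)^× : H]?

1

By Lagrange's theorem, ord_86(3) divides φ(86) = φ(2)·φ(43) = 1·42 = 42 = 2 · 3 · 7.
Divisors of 42: 1, 2, 3, 6, 7, 14, 21, 42.
Check 3^d mod 86 for each divisor in increasing order:
3^1 ≡ 3 (mod 86)
3^2 ≡ 9 (mod 86)
3^3 ≡ 27 (mod 86)
3^6 ≡ 41 (mod 86)
3^7 ≡ 37 (mod 86)
3^14 ≡ 79 (mod 86)
3^21 ≡ 85 (mod 86)
3^42 ≡ 1 (mod 86) ✓
The order of 3 is 42, so the subgroup it generates has 42 elements.
[(Z/86Z)^× : ⟨3⟩] = 42/42 = 1.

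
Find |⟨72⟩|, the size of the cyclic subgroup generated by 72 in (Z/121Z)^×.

110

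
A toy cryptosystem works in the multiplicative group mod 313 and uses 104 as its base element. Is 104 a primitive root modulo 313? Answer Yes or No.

No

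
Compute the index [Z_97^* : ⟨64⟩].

12

ord(64) | φ(97) = 97 − 1 = 96 = 2^5 · 3.
Divisors of 96: 1, 2, 3, 4, 6, 8, 12, 16, 24, 32, 48, 96.
Compute 64^d (mod 97) for the divisors d until we hit 1:
64^1 ≡ 64 (mod 97)
64^2 ≡ 22 (mod 97)
64^3 ≡ 50 (mod 97)
64^4 ≡ 96 (mod 97)
64^6 ≡ 75 (mod 97)
64^8 ≡ 1 (mod 97) ✓
The order of 64 is 8, so the subgroup it generates has 8 elements.
The index is φ(97) / ord(64) = 96 / 8 = 12.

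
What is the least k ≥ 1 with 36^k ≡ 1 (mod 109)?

The order of 36 must divide φ(109) = 109 − 1 = 108 = 2^2 · 3^3.
Divisors of 108: 1, 2, 3, 4, 6, 9, 12, 18, 27, 36, 54, 108.
Evaluate successive powers at the divisors of 108:
36^1 ≡ 36 (mod 109)
36^2 ≡ 97 (mod 109)
36^3 ≡ 4 (mod 109)
36^4 ≡ 35 (mod 109)
36^6 ≡ 16 (mod 109)
36^9 ≡ 64 (mod 109)
36^12 ≡ 38 (mod 109)
36^18 ≡ 63 (mod 109)
36^27 ≡ 108 (mod 109)
36^36 ≡ 45 (mod 109)
36^54 ≡ 1 (mod 109) ✓
Hence ord(36) = 54.

54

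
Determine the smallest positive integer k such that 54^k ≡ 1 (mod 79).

Since 54 ∈ (Z/79Z)^×, its order divides φ(79) = 79 − 1 = 78 = 2 · 3 · 13.
Divisors of 78: 1, 2, 3, 6, 13, 26, 39, 78.
Check 54^d mod 79 for each divisor in increasing order:
54^1 ≡ 54
54^2 ≡ 72
54^3 ≡ 17
54^6 ≡ 52
54^13 ≡ 24
54^26 ≡ 23
54^39 ≡ 78
54^78 ≡ 1
So ord_79(54) = 78.

78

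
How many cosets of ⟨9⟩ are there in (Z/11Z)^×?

By Lagrange's theorem, ord_11(9) divides φ(11) = 11 − 1 = 10 = 2 · 5.
Divisors of 10: 1, 2, 5, 10.
Evaluate successive powers at the divisors of 10:
9^1 ≡ 9 (mod 11)
9^2 ≡ 4 (mod 11)
9^5 ≡ 1 (mod 11) ✓
Thus |⟨9⟩| = ord(9) = 5.
The index is φ(11) / ord(9) = 10 / 5 = 2.

2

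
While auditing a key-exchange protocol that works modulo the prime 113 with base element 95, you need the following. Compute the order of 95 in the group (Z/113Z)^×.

Since 95 ∈ (Z/113Z)^×, its order divides φ(113) = 113 − 1 = 112 = 2^4 · 7.
Divisors of 112: 1, 2, 4, 7, 8, 14, 16, 28, 56, 112.
Compute 95^d (mod 113) for the divisors d until we hit 1:
95^1 ≡ 95 (mod 113)
95^2 ≡ 98 (mod 113)
95^4 ≡ 112 (mod 113)
95^7 ≡ 69 (mod 113)
95^8 ≡ 1 (mod 113) ✓
Therefore the multiplicative order of 95 modulo 113 is 8.

8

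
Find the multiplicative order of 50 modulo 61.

4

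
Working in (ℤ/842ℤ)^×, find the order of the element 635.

84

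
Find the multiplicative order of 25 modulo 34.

By Lagrange's theorem, ord_34(25) divides φ(34) = φ(2)·φ(17) = 1·16 = 16 = 2^4.
Divisors of 16: 1, 2, 4, 8, 16.
Evaluate successive powers at the divisors of 16:
25^1 ≡ 25 (mod 34)
25^2 ≡ 13 (mod 34)
25^4 ≡ 33 (mod 34)
25^8 ≡ 1 (mod 34) ✓
Hence ord(25) = 8.

8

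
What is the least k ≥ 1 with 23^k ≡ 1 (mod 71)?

14

ord(23) | φ(71) = 71 − 1 = 70 = 2 · 5 · 7.
Divisors of 70: 1, 2, 5, 7, 10, 14, 35, 70.
Test each divisor d:
23^1 ≡ 23 (mod 71)
23^2 ≡ 32 (mod 71)
23^5 ≡ 51 (mod 71)
23^7 ≡ 70 (mod 71)
23^10 ≡ 45 (mod 71)
23^14 ≡ 1 (mod 71) ✓
The smallest such exponent is 14, so the order of 23 is 14.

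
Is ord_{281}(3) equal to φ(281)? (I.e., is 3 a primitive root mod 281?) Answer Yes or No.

Yes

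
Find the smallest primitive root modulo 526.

5

φ(526) = φ(2)·φ(263) = 1·262 = 262 = 2 · 131.
Test candidates g = 2, 3, … against the prime factors q ∈ {2, 131} of φ(526): g is a generator iff g^(262/q) ≢ 1 for every such q.
g = 2: gcd(2, 526) = 2 > 1, not a unit — skip.
g = 3: 3^131 ≡ 1 — hits 1, so not a primitive root.
g = 4: gcd(4, 526) = 2 > 1, not a unit — skip.
g = 5: 5^131 ≡ 525; 5^2 ≡ 25 — none is 1, so 5 is a primitive root.
Hence the least primitive root of 526 is 5.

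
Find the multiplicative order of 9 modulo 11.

5

Since 9 ∈ (Z/11Z)^×, its order divides φ(11) = 11 − 1 = 10 = 2 · 5.
Divisors of 10: 1, 2, 5, 10.
Evaluate successive powers at the divisors of 10:
9^1 ≡ 9 (mod 11)
9^2 ≡ 4 (mod 11)
9^5 ≡ 1 (mod 11) ✓
The smallest such exponent is 5, so the order of 9 is 5.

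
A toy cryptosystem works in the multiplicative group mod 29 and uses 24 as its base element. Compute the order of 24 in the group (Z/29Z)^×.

7

ord(24) | φ(29) = 29 − 1 = 28 = 2^2 · 7.
Divisors of 28: 1, 2, 4, 7, 14, 28.
Check 24^d mod 29 for each divisor in increasing order:
24^1 ≡ 24
24^2 ≡ 25
24^4 ≡ 16
24^7 ≡ 1
Therefore the multiplicative order of 24 modulo 29 is 7.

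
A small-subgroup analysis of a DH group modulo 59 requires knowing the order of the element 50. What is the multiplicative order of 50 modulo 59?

58

The order of 50 must divide φ(59) = 59 − 1 = 58 = 2 · 29.
Divisors of 58: 1, 2, 29, 58.
Test each divisor d:
50^1 ≡ 50
50^2 ≡ 22
50^29 ≡ 58
50^58 ≡ 1
Therefore the multiplicative order of 50 modulo 59 is 58.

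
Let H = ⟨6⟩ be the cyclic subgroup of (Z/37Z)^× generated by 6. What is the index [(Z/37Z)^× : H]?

9

By Lagrange's theorem, ord_37(6) divides φ(37) = 37 − 1 = 36 = 2^2 · 3^2.
Divisors of 36: 1, 2, 3, 4, 6, 9, 12, 18, 36.
Evaluate successive powers at the divisors of 36:
6^1 ≡ 6 (mod 37)
6^2 ≡ 36 (mod 37)
6^3 ≡ 31 (mod 37)
6^4 ≡ 1 (mod 37) ✓
So ord_37(6) = 4, hence |⟨6⟩| = 4.
Index = |(Z/37Z)^×| / |⟨6⟩| = 36 / 4 = 9.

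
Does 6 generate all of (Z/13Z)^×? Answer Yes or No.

Yes

φ(13) = 13 − 1 = 12 = 2^2 · 3.
6 is a primitive root mod 13 iff 6^(φ(13)/q) ≢ 1 for every prime q | φ(13), i.e. q ∈ {2, 3}.
6^6 ≡ 12 (mod 13)  [q = 2: ≢ 1 ✓]
6^4 ≡ 9 (mod 13)  [q = 3: ≢ 1 ✓]
None equal 1, so ord_13(6) = 12: 6 is a primitive root.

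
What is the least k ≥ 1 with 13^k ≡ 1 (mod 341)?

ord(13) | φ(341) = φ(11·31) = (11−1)·(31−1) = 10·30 = 300 = 2^2 · 3 · 5^2.
Divisors of 300: 1, 2, 3, 4, 5, 6, 10, 12, 15, 20, 25, 30, 50, 60, 75, 100, 150, 300.
Evaluate successive powers at the divisors of 300:
13^1 ≡ 13
13^2 ≡ 169
13^3 ≡ 151
13^4 ≡ 258
13^5 ≡ 285
13^6 ≡ 295
13^10 ≡ 67
13^12 ≡ 70
13^15 ≡ 340
13^20 ≡ 56
13^25 ≡ 274
13^30 ≡ 1
The smallest such exponent is 30, so the order of 13 is 30.

30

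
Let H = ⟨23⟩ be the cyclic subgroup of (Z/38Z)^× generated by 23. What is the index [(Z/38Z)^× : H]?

2

By Lagrange's theorem, ord_38(23) divides φ(38) = φ(2)·φ(19) = 1·18 = 18 = 2 · 3^2.
Divisors of 18: 1, 2, 3, 6, 9, 18.
Test each divisor d:
23^1 ≡ 23 (mod 38)
23^2 ≡ 35 (mod 38)
23^3 ≡ 7 (mod 38)
23^6 ≡ 11 (mod 38)
23^9 ≡ 1 (mod 38) ✓
Thus |⟨23⟩| = ord(23) = 9.
[(Z/38Z)^× : ⟨23⟩] = 18/9 = 2.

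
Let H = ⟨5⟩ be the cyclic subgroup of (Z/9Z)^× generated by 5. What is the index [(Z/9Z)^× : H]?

1

Since 5 ∈ (Z/9Z)^×, its order divides φ(9) = φ(3^2) = 3·(3−1) = 6 = 2 · 3.
Divisors of 6: 1, 2, 3, 6.
Compute 5^d (mod 9) for the divisors d until we hit 1:
5^1 ≡ 5
5^2 ≡ 7
5^3 ≡ 8
5^6 ≡ 1
Thus |⟨5⟩| = ord(5) = 6.
The index is φ(9) / ord(5) = 6 / 6 = 1.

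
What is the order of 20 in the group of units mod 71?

7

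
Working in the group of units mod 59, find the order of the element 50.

The order of 50 must divide φ(59) = 59 − 1 = 58 = 2 · 29.
Divisors of 58: 1, 2, 29, 58.
Test each divisor d:
50^1 ≡ 50 (mod 59)
50^2 ≡ 22 (mod 59)
50^29 ≡ 58 (mod 59)
50^58 ≡ 1 (mod 59) ✓
Therefore the multiplicative order of 50 modulo 59 is 58.

58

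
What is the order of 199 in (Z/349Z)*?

348

ord(199) | φ(349) = 349 − 1 = 348 = 2^2 · 3 · 29.
Divisors of 348: 1, 2, 3, 4, 6, 12, 29, 58, 87, 116, 174, 348.
Compute 199^d (mod 349) for the divisors d until we hit 1:
199^1 ≡ 199
199^2 ≡ 164
199^3 ≡ 179
199^4 ≡ 23
199^6 ≡ 282
199^12 ≡ 301
199^29 ≡ 24
199^58 ≡ 227
199^87 ≡ 213
199^116 ≡ 226
199^174 ≡ 348
199^348 ≡ 1
Hence ord(199) = 348.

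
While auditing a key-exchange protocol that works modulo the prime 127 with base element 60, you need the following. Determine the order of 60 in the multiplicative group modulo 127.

By Lagrange's theorem, ord_127(60) divides φ(127) = 127 − 1 = 126 = 2 · 3^2 · 7.
Divisors of 126: 1, 2, 3, 6, 7, 9, 14, 18, 21, 42, 63, 126.
Compute 60^d (mod 127) for the divisors d until we hit 1:
60^1 ≡ 60
60^2 ≡ 44
60^3 ≡ 100
60^6 ≡ 94
60^7 ≡ 52
60^9 ≡ 2
60^14 ≡ 37
60^18 ≡ 4
60^21 ≡ 19
60^42 ≡ 107
60^63 ≡ 1
Therefore the multiplicative order of 60 modulo 127 is 63.

63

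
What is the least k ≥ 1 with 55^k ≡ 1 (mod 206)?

Since 55 ∈ (Z/206Z)^×, its order divides φ(206) = φ(2)·φ(103) = 1·102 = 102 = 2 · 3 · 17.
Divisors of 102: 1, 2, 3, 6, 17, 34, 51, 102.
Test each divisor d:
55^1 ≡ 55 (mod 206)
55^2 ≡ 141 (mod 206)
55^3 ≡ 133 (mod 206)
55^6 ≡ 179 (mod 206)
55^17 ≡ 159 (mod 206)
55^34 ≡ 149 (mod 206)
55^51 ≡ 1 (mod 206) ✓
Hence ord(55) = 51.

51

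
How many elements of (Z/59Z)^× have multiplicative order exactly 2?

1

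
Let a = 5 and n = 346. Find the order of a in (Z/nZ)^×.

172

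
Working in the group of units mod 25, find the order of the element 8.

20

ord(8) | φ(25) = φ(5^2) = 5·(5−1) = 20 = 2^2 · 5.
Divisors of 20: 1, 2, 4, 5, 10, 20.
Check 8^d mod 25 for each divisor in increasing order:
8^1 ≡ 8 (mod 25)
8^2 ≡ 14 (mod 25)
8^4 ≡ 21 (mod 25)
8^5 ≡ 18 (mod 25)
8^10 ≡ 24 (mod 25)
8^20 ≡ 1 (mod 25) ✓
Hence ord(8) = 20.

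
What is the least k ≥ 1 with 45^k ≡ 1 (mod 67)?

22

ord(45) | φ(67) = 67 − 1 = 66 = 2 · 3 · 11.
Divisors of 66: 1, 2, 3, 6, 11, 22, 33, 66.
Compute 45^d (mod 67) for the divisors d until we hit 1:
45^1 ≡ 45
45^2 ≡ 15
45^3 ≡ 5
45^6 ≡ 25
45^11 ≡ 66
45^22 ≡ 1
The smallest such exponent is 22, so the order of 45 is 22.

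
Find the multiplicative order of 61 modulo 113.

56

The order of 61 must divide φ(113) = 113 − 1 = 112 = 2^4 · 7.
Divisors of 112: 1, 2, 4, 7, 8, 14, 16, 28, 56, 112.
Evaluate successive powers at the divisors of 112:
61^1 ≡ 61
61^2 ≡ 105
61^4 ≡ 64
61^7 ≡ 69
61^8 ≡ 28
61^14 ≡ 15
61^16 ≡ 106
61^28 ≡ 112
61^56 ≡ 1
Therefore the multiplicative order of 61 modulo 113 is 56.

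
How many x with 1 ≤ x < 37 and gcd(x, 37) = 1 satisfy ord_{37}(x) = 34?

φ(37) = 37 − 1 = 36 = 2^2 · 3^2.
(Z/37Z)^× is cyclic (|G| = 36); a cyclic group of order m has exactly φ(d) elements of each order d | m, and none otherwise.
34 does not divide 36, so no element of (Z/37Z)^× has order 34.

0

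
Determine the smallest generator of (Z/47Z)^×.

5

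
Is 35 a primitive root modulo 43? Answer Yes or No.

φ(43) = 43 − 1 = 42 = 2 · 3 · 7.
35 is a primitive root mod 43 iff 35^(φ(43)/q) ≢ 1 for every prime q | φ(43), i.e. q ∈ {2, 3, 7}.
35^21 ≡ 1 (mod 43)  [q = 2: ≡ 1 ✗]
35^14 ≡ 1 (mod 43)  [q = 3: ≡ 1 ✗]
35^6 ≡ 16 (mod 43)  [q = 7: ≢ 1 ✓]
Since 35^21 ≡ 1, the order of 35 divides 21 < 42, so 35 is not a primitive root.

No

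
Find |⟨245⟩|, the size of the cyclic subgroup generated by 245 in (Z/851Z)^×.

132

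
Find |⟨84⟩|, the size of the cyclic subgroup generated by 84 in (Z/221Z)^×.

12

By Lagrange's theorem, ord_221(84) divides φ(221) = φ(13·17) = (13−1)·(17−1) = 12·16 = 192 = 2^6 · 3.
Divisors of 192: 1, 2, 3, 4, 6, 8, 12, 16, 24, 32, 48, 64, 96, 192.
Evaluate successive powers at the divisors of 192:
84^1 ≡ 84 (mod 221)
84^2 ≡ 205 (mod 221)
84^3 ≡ 203 (mod 221)
84^4 ≡ 35 (mod 221)
84^6 ≡ 103 (mod 221)
84^8 ≡ 120 (mod 221)
84^12 ≡ 1 (mod 221) ✓
Hence ord(84) = 12.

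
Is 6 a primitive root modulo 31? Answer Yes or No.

φ(31) = 31 − 1 = 30 = 2 · 3 · 5.
It suffices to check that the order of 6 is not a proper divisor of 30: compute 6^(30/q) for q ∈ {2, 3, 5}.
6^15 ≡ 30 (mod 31)  [q = 2: ≢ 1 ✓]
6^10 ≡ 25 (mod 31)  [q = 3: ≢ 1 ✓]
6^6 ≡ 1 (mod 31)  [q = 5: ≡ 1 ✗]
6^6 ≡ 1 shows ord(6) | 6, strictly less than φ(31); not a primitive root.

No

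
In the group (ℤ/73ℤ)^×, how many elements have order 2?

φ(73) = 73 − 1 = 72 = 2^3 · 3^2.
(Z/73Z)^× is cyclic (|G| = 72); a cyclic group of order m has exactly φ(d) elements of each order d | m, and none otherwise.
2 | 72, and φ(2) = 2 − 1 = 1.

1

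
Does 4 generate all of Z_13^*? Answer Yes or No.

φ(13) = 13 − 1 = 12 = 2^2 · 3.
It suffices to check that the order of 4 is not a proper divisor of 12: compute 4^(12/q) for q ∈ {2, 3}.
4^6 ≡ 1 (mod 13)  [q = 2: ≡ 1 ✗]
4^4 ≡ 9 (mod 13)  [q = 3: ≢ 1 ✓]
4^6 ≡ 1 shows ord(4) | 6, strictly less than φ(13); not a primitive root.

No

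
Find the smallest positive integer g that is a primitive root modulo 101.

φ(101) = 101 − 1 = 100 = 2^2 · 5^2.
g is a primitive root iff g^(100/q) ≢ 1 (mod 101) for each prime q ∈ {2, 5}.
g = 2: 2^50 ≡ 100; 2^20 ≡ 95 — none is 1, so 2 is a primitive root.
The smallest primitive root modulo 101 is 2.

2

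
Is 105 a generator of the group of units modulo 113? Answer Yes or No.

No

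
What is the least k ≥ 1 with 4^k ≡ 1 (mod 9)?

3

By Lagrange's theorem, ord_9(4) divides φ(9) = φ(3^2) = 3·(3−1) = 6 = 2 · 3.
Divisors of 6: 1, 2, 3, 6.
Check 4^d mod 9 for each divisor in increasing order:
4^1 ≡ 4
4^2 ≡ 7
4^3 ≡ 1
The smallest such exponent is 3, so the order of 4 is 3.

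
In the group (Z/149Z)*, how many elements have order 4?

2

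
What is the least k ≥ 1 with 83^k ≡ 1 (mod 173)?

43

By Lagrange's theorem, ord_173(83) divides φ(173) = 173 − 1 = 172 = 2^2 · 43.
Divisors of 172: 1, 2, 4, 43, 86, 172.
Evaluate successive powers at the divisors of 172:
83^1 ≡ 83 (mod 173)
83^2 ≡ 142 (mod 173)
83^4 ≡ 96 (mod 173)
83^43 ≡ 1 (mod 173) ✓
Hence ord(83) = 43.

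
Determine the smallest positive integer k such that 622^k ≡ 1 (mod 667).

The order of 622 must divide φ(667) = φ(23·29) = (23−1)·(29−1) = 22·28 = 616 = 2^3 · 7 · 11.
Divisors of 616: 1, 2, 4, 7, 8, 11, 14, 22, 28, 44, 56, 77, 88, 154, 308, 616.
Check 622^d mod 667 for each divisor in increasing order:
622^1 ≡ 622
622^2 ≡ 24
622^4 ≡ 576
622^7 ≡ 231
622^8 ≡ 277
622^11 ≡ 323
622^14 ≡ 1
Hence ord(622) = 14.

14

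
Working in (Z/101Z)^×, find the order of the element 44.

20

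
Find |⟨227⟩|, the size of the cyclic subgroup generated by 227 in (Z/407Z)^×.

180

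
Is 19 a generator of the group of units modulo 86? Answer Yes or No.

Yes

φ(86) = φ(2)·φ(43) = 1·42 = 42 = 2 · 3 · 7.
An element g generates (Z/86Z)^× iff g^(42/q) ≢ 1 (mod 86) for each prime q ∈ {2, 3, 7}.
19^21 ≡ 85 (mod 86)  [q = 2: ≢ 1 ✓]
19^14 ≡ 79 (mod 86)  [q = 3: ≢ 1 ✓]
19^6 ≡ 11 (mod 86)  [q = 7: ≢ 1 ✓]
None equal 1, so ord_86(19) = 42: 19 is a primitive root.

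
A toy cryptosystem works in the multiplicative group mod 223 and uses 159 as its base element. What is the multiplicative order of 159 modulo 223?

Since 159 ∈ (Z/223Z)^×, its order divides φ(223) = 223 − 1 = 222 = 2 · 3 · 37.
Divisors of 222: 1, 2, 3, 6, 37, 74, 111, 222.
Test each divisor d:
159^1 ≡ 159
159^2 ≡ 82
159^3 ≡ 104
159^6 ≡ 112
159^37 ≡ 222
159^74 ≡ 1
Hence ord(159) = 74.

74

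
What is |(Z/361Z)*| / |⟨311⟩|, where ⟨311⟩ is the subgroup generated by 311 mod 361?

6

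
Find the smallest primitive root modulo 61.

φ(61) = 61 − 1 = 60 = 2^2 · 3 · 5.
g is a primitive root iff g^(60/q) ≢ 1 (mod 61) for each prime q ∈ {2, 3, 5}.
g = 2: 2^30 ≡ 60; 2^20 ≡ 47; 2^12 ≡ 9 — none is 1, so 2 is a primitive root.
The smallest primitive root modulo 61 is 2.

2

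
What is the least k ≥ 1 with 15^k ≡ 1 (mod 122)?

15

The order of 15 must divide φ(122) = φ(2)·φ(61) = 1·60 = 60 = 2^2 · 3 · 5.
Divisors of 60: 1, 2, 3, 4, 5, 6, 10, 12, 15, 20, 30, 60.
Check 15^d mod 122 for each divisor in increasing order:
15^1 ≡ 15
15^2 ≡ 103
15^3 ≡ 81
15^4 ≡ 117
15^5 ≡ 47
15^6 ≡ 95
15^10 ≡ 13
15^12 ≡ 119
15^15 ≡ 1
Hence ord(15) = 15.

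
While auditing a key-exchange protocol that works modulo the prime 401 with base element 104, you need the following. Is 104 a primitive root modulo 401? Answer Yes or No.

φ(401) = 401 − 1 = 400 = 2^4 · 5^2.
Test 104^(400/q) mod 401 for each prime factor q of 400:
104^200 ≡ 400 (mod 401)  [q = 2: ≢ 1 ✓]
104^80 ≡ 372 (mod 401)  [q = 5: ≢ 1 ✓]
None equal 1, so ord_401(104) = 400: 104 is a primitive root.

Yes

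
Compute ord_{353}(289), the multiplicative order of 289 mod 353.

44

ord(289) | φ(353) = 353 − 1 = 352 = 2^5 · 11.
Divisors of 352: 1, 2, 4, 8, 11, 16, 22, 32, 44, 88, 176, 352.
Check 289^d mod 353 for each divisor in increasing order:
289^1 ≡ 289 (mod 353)
289^2 ≡ 213 (mod 353)
289^4 ≡ 185 (mod 353)
289^8 ≡ 337 (mod 353)
289^11 ≡ 311 (mod 353)
289^16 ≡ 256 (mod 353)
289^22 ≡ 352 (mod 353)
289^32 ≡ 231 (mod 353)
289^44 ≡ 1 (mod 353) ✓
Hence ord(289) = 44.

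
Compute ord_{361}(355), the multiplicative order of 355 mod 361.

342

By Lagrange's theorem, ord_361(355) divides φ(361) = φ(19^2) = 19·(19−1) = 342 = 2 · 3^2 · 19.
Divisors of 342: 1, 2, 3, 6, 9, 18, 19, 38, 57, 114, 171, 342.
Check 355^d mod 361 for each divisor in increasing order:
355^1 ≡ 355 (mod 361)
355^2 ≡ 36 (mod 361)
355^3 ≡ 145 (mod 361)
355^6 ≡ 87 (mod 361)
355^9 ≡ 341 (mod 361)
355^18 ≡ 39 (mod 361)
355^19 ≡ 127 (mod 361)
355^38 ≡ 245 (mod 361)
355^57 ≡ 69 (mod 361)
355^114 ≡ 68 (mod 361)
355^171 ≡ 360 (mod 361)
355^342 ≡ 1 (mod 361) ✓
Therefore the multiplicative order of 355 modulo 361 is 342.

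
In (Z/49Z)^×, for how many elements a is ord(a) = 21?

φ(49) = φ(7^2) = 7·(7−1) = 42 = 2 · 3 · 7.
(Z/49Z)^× is cyclic (|G| = 42); a cyclic group of order m has exactly φ(d) elements of each order d | m, and none otherwise.
21 = 3 · 7 divides 42, and φ(21) = 12.

12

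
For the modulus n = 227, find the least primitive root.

φ(227) = 227 − 1 = 226 = 2 · 113.
Test candidates g = 2, 3, … against the prime factors q ∈ {2, 113} of φ(227): g is a generator iff g^(226/q) ≢ 1 for every such q.
g = 2: 2^113 ≡ 226; 2^2 ≡ 4 — none is 1, so 2 is a primitive root.
Hence the least primitive root of 227 is 2.

2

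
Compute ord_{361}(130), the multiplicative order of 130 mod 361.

ord(130) | φ(361) = φ(19^2) = 19·(19−1) = 342 = 2 · 3^2 · 19.
Divisors of 342: 1, 2, 3, 6, 9, 18, 19, 38, 57, 114, 171, 342.
Compute 130^d (mod 361) for the divisors d until we hit 1:
130^1 ≡ 130 (mod 361)
130^2 ≡ 294 (mod 361)
130^3 ≡ 315 (mod 361)
130^6 ≡ 311 (mod 361)
130^9 ≡ 134 (mod 361)
130^18 ≡ 267 (mod 361)
130^19 ≡ 54 (mod 361)
130^38 ≡ 28 (mod 361)
130^57 ≡ 68 (mod 361)
130^114 ≡ 292 (mod 361)
130^171 ≡ 1 (mod 361) ✓
Therefore the multiplicative order of 130 modulo 361 is 171.

171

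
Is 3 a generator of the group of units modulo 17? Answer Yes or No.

Yes

φ(17) = 17 − 1 = 16 = 2^4.
Test 3^(16/q) mod 17 for each prime factor q of 16:
3^8 ≡ 16 (mod 17)  [q = 2: ≢ 1 ✓]
None equal 1, so ord_17(3) = 16: 3 is a primitive root.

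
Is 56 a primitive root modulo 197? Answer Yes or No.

φ(197) = 197 − 1 = 196 = 2^2 · 7^2.
An element g generates (Z/197Z)^× iff g^(196/q) ≢ 1 (mod 197) for each prime q ∈ {2, 7}.
56^98 ≡ 196 (mod 197)  [q = 2: ≢ 1 ✓]
56^28 ≡ 178 (mod 197)  [q = 7: ≢ 1 ✓]
None equal 1, so ord_197(56) = 196: 56 is a primitive root.

Yes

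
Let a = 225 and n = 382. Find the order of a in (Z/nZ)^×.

95

By Lagrange's theorem, ord_382(225) divides φ(382) = φ(2)·φ(191) = 1·190 = 190 = 2 · 5 · 19.
Divisors of 190: 1, 2, 5, 10, 19, 38, 95, 190.
Compute 225^d (mod 382) for the divisors d until we hit 1:
225^1 ≡ 225 (mod 382)
225^2 ≡ 201 (mod 382)
225^5 ≡ 153 (mod 382)
225^10 ≡ 107 (mod 382)
225^19 ≡ 39 (mod 382)
225^38 ≡ 375 (mod 382)
225^95 ≡ 1 (mod 382) ✓
Therefore the multiplicative order of 225 modulo 382 is 95.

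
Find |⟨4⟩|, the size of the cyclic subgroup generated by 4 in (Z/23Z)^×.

11

The order of 4 must divide φ(23) = 23 − 1 = 22 = 2 · 11.
Divisors of 22: 1, 2, 11, 22.
Compute 4^d (mod 23) for the divisors d until we hit 1:
4^1 ≡ 4
4^2 ≡ 16
4^11 ≡ 1
The smallest such exponent is 11, so the order of 4 is 11.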